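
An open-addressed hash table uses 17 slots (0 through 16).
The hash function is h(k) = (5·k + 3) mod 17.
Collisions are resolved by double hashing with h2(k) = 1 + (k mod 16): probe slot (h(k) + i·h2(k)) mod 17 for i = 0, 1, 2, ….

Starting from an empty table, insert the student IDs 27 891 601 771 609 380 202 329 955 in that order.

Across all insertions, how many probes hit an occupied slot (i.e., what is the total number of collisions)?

3

27: h=2 → slot 2
891: h=4 → slot 4
601: h=16 → slot 16
771: h=16, h2=4, probe 16,3 → slot 3
609: h=5 → slot 5
380: h=16, h2=13, probe 16,12 → slot 12
202: h=10 → slot 10
329: h=16, h2=10, probe 16,9 → slot 9
955: h=1 → slot 1
Table: [—, 955, 27, 771, 891, 609, —, —, —, 329, 202, —, 380, —, —, —, 601]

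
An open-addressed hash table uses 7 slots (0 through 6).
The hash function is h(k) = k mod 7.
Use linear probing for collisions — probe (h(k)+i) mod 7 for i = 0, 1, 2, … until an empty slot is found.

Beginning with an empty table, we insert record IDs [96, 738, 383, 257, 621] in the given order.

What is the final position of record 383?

6

Insert 96: h=5, slot 5 empty → index 5.
Insert 738: h=3, slot 3 empty → index 3.
Insert 383: h=5, slot 5 occupied → index 6.
Insert 257: h=5, slots 5,6 occupied → index 0.
Insert 621: h=5, slots 5,6,0 occupied → index 1.
Table: [257, 621, —, 738, —, 96, 383]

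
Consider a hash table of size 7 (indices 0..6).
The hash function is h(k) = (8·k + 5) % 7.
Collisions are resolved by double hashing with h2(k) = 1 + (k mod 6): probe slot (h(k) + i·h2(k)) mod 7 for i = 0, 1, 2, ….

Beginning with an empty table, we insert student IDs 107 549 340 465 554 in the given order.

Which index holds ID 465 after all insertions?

5

107: h=0 → slot 0
549: h=1 → slot 1
340: h=2 → slot 2
465: h=1, h2=4, probe 1,5 → slot 5
554: h=6 → slot 6
Table: [107, 549, 340, _, _, 465, 554]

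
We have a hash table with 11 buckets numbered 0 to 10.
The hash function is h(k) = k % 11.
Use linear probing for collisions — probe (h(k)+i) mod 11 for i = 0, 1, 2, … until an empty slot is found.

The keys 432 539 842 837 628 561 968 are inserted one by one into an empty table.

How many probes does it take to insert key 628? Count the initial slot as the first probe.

432 hashes to 3; slot 3 is free => place at 3.
539 hashes to 0; slot 0 is free => place at 0.
842 hashes to 6; slot 6 is free => place at 6.
837 hashes to 1; slot 1 is free => place at 1.
628 hashes to 1; 1 taken => place at 2.
561 hashes to 0; 0,1,2,3 taken => place at 4.
968 hashes to 0; 0,1,2,3,4 taken => place at 5.
Table: [539, 837, 628, 432, 561, 968, 842, —, —, —, —]

2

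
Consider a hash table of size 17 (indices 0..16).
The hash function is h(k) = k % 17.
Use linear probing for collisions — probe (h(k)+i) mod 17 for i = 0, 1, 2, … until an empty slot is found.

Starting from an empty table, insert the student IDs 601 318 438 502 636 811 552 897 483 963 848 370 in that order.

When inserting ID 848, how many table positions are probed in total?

2

Insert 601: h=6, slot 6 empty → index 6.
Insert 318: h=12, slot 12 empty → index 12.
Insert 438: h=13, slot 13 empty → index 13.
Insert 502: h=9, slot 9 empty → index 9.
Insert 636: h=7, slot 7 empty → index 7.
Insert 811: h=12, slots 12,13 occupied → index 14.
Insert 552: h=8, slot 8 empty → index 8.
Insert 897: h=13, slots 13,14 occupied → index 15.
Insert 483: h=7, slots 7,8,9 occupied → index 10.
Insert 963: h=11, slot 11 empty → index 11.
Insert 848: h=15, slot 15 occupied → index 16.
Insert 370: h=13, slots 13,14,15,16 occupied → index 0.
Table: [370, ., ., ., ., ., 601, 636, 552, 502, 483, 963, 318, 438, 811, 897, 848]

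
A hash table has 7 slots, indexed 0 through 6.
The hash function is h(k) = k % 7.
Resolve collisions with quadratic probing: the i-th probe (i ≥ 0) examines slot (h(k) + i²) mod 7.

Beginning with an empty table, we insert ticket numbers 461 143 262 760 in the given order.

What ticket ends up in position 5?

461 hashes to 6; slot 6 is free -> place at 6.
143 hashes to 3; slot 3 is free -> place at 3.
262 hashes to 3; 3 taken -> place at 4.
760 hashes to 4; 4 taken -> place at 5.
Table: [-, -, -, 143, 262, 760, 461]

760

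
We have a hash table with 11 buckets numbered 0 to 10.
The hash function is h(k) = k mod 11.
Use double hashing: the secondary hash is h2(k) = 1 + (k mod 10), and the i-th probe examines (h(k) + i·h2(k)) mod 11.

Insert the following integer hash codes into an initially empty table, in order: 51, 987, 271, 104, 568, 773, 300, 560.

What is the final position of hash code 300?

51 hashes to 7; slot 7 is free → place at 7.
987 hashes to 8; slot 8 is free → place at 8.
271 hashes to 7, h2=2; 7 taken → place at 9.
104 hashes to 5; slot 5 is free → place at 5.
568 hashes to 7, h2=9; 7,5 taken → place at 3.
773 hashes to 3, h2=4; 3,7 taken → place at 0.
300 hashes to 3, h2=1; 3 taken → place at 4.
560 hashes to 10; slot 10 is free → place at 10.
Table: [773, _, _, 568, 300, 104, _, 51, 987, 271, 560]

4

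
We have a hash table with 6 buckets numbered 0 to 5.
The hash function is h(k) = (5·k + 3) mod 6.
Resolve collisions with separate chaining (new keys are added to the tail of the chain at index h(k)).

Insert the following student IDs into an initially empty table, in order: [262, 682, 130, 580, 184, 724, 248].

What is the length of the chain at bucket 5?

262 → bucket 5
682 → bucket 5 (collision)
130 → bucket 5 (collision)
580 → bucket 5 (collision)
184 → bucket 5 (collision)
724 → bucket 5 (collision)
248 → bucket 1
Final buckets:
0: ∅
1: 248
2: ∅
3: ∅
4: ∅
5: 262 -> 682 -> 130 -> 580 -> 184 -> 724

6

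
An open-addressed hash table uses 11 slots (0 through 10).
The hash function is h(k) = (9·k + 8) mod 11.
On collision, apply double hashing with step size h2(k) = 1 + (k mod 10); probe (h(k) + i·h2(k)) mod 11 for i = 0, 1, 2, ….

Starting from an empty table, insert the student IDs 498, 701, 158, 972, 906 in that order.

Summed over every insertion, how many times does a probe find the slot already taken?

498 hashes to 2; slot 2 is free -> place at 2.
701 hashes to 3; slot 3 is free -> place at 3.
158 hashes to 0; slot 0 is free -> place at 0.
972 hashes to 0, h2=3; 0,3 taken -> place at 6.
906 hashes to 0, h2=7; 0 taken -> place at 7.
Table: [158, —, 498, 701, —, —, 972, 906, —, —, —]

3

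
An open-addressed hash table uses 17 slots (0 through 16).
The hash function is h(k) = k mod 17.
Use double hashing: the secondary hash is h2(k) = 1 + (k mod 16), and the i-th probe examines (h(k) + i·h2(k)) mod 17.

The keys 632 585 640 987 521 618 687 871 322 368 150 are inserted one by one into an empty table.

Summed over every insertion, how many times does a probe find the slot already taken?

6

632: h=3 => slot 3
585: h=7 => slot 7
640: h=11 => slot 11
987: h=1 => slot 1
521: h=11, h2=10, probe 11,4 => slot 4
618: h=6 => slot 6
687: h=7, h2=16, probe 7,6,5 => slot 5
871: h=4, h2=8, probe 4,12 => slot 12
322: h=16 => slot 16
368: h=11, h2=1, probe 11,12,13 => slot 13
150: h=14 => slot 14
Table: [_, 987, _, 632, 521, 687, 618, 585, _, _, _, 640, 871, 368, 150, _, 322]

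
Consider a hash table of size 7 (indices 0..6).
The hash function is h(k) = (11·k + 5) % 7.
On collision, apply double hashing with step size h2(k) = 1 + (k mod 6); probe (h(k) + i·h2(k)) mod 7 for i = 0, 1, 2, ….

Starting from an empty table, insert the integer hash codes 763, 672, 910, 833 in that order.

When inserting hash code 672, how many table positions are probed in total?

Insert 763: h=5, slot 5 empty => index 5.
Insert 672: h=5, h2=1, slot 5 occupied => index 6.
Insert 910: h=5, h2=5, slot 5 occupied => index 3.
Insert 833: h=5, h2=6, slot 5 occupied => index 4.
Table: [_, _, _, 910, 833, 763, 672]

2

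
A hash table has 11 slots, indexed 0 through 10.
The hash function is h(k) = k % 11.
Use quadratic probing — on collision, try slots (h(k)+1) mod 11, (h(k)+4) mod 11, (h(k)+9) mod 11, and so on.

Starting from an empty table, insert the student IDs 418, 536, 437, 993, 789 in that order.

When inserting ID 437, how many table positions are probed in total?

2

418 hashes to 0; slot 0 is free -> place at 0.
536 hashes to 8; slot 8 is free -> place at 8.
437 hashes to 8; 8 taken -> place at 9.
993 hashes to 3; slot 3 is free -> place at 3.
789 hashes to 8; 8,9 taken -> place at 1.
Table: [418, 789, -, 993, -, -, -, -, 536, 437, -]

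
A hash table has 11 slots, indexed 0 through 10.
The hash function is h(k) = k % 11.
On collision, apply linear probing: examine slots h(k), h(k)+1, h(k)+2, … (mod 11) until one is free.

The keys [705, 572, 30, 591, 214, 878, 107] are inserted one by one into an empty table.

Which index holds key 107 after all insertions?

2

Insert 705: h=1, slot 1 empty => index 1.
Insert 572: h=0, slot 0 empty => index 0.
Insert 30: h=8, slot 8 empty => index 8.
Insert 591: h=8, slot 8 occupied => index 9.
Insert 214: h=5, slot 5 empty => index 5.
Insert 878: h=9, slot 9 occupied => index 10.
Insert 107: h=8, slots 8,9,10,0,1 occupied => index 2.
Table: [572, 705, 107, -, -, 214, -, -, 30, 591, 878]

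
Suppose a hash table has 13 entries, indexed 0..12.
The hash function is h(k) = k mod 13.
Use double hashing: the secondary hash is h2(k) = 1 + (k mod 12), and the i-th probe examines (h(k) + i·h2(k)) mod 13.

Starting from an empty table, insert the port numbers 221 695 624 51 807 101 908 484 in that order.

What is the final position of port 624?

221: h=0 -> slot 0
695: h=6 -> slot 6
624: h=0, h2=1, probe 0,1 -> slot 1
51: h=12 -> slot 12
807: h=1, h2=4, probe 1,5 -> slot 5
101: h=10 -> slot 10
908: h=11 -> slot 11
484: h=3 -> slot 3
Table: [221, 624, ., 484, ., 807, 695, ., ., ., 101, 908, 51]

1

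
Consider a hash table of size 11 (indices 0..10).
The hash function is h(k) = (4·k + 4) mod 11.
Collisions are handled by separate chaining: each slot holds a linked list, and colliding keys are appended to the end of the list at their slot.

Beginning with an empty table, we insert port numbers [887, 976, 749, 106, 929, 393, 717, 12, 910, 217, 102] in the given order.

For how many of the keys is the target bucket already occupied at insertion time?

5

887 -> bucket 10
976 -> bucket 3
749 -> bucket 8
106 -> bucket 10 (collision)
929 -> bucket 2
393 -> bucket 3 (collision)
717 -> bucket 1
12 -> bucket 8 (collision)
910 -> bucket 3 (collision)
217 -> bucket 3 (collision)
102 -> bucket 5
Final buckets:
0: _
1: 717
2: 929
3: 976 -> 393 -> 910 -> 217
4: _
5: 102
6: _
7: _
8: 749 -> 12
9: _
10: 887 -> 106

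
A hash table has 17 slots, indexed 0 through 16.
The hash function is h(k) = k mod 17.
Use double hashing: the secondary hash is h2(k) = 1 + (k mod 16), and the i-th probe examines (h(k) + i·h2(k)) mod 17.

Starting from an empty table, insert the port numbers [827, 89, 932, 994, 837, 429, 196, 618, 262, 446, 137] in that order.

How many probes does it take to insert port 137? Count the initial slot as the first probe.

Insert 827: h=11, slot 11 empty -> index 11.
Insert 89: h=4, slot 4 empty -> index 4.
Insert 932: h=14, slot 14 empty -> index 14.
Insert 994: h=8, slot 8 empty -> index 8.
Insert 837: h=4, h2=6, slot 4 occupied -> index 10.
Insert 429: h=4, h2=14, slot 4 occupied -> index 1.
Insert 196: h=9, slot 9 empty -> index 9.
Insert 618: h=6, slot 6 empty -> index 6.
Insert 262: h=7, slot 7 empty -> index 7.
Insert 446: h=4, h2=15, slot 4 occupied -> index 2.
Insert 137: h=1, h2=10, slots 1,11,4,14,7 occupied -> index 0.
Table: [137, 429, 446, -, 89, -, 618, 262, 994, 196, 837, 827, -, -, 932, -, -]

6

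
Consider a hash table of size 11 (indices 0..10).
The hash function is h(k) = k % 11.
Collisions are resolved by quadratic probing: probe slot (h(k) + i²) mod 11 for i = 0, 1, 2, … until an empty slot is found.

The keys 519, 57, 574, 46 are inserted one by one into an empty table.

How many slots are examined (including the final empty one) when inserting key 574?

519 hashes to 2; slot 2 is free => place at 2.
57 hashes to 2; 2 taken => place at 3.
574 hashes to 2; 2,3 taken => place at 6.
46 hashes to 2; 2,3,6 taken => place at 0.
Table: [46, _, 519, 57, _, _, 574, _, _, _, _]

3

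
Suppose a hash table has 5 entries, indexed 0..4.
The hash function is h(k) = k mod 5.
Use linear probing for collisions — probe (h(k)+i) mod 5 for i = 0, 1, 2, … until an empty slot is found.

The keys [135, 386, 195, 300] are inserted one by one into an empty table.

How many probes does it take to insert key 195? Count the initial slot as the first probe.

Insert 135: h=0, slot 0 empty -> index 0.
Insert 386: h=1, slot 1 empty -> index 1.
Insert 195: h=0, slots 0,1 occupied -> index 2.
Insert 300: h=0, slots 0,1,2 occupied -> index 3.
Table: [135, 386, 195, 300, _]

3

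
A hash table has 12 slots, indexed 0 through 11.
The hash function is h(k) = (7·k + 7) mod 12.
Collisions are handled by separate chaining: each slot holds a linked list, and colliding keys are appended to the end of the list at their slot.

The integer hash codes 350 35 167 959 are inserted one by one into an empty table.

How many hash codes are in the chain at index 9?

Insert 350: h=9, bucket 9 empty → new chain.
Insert 35: h=0, bucket 0 empty → new chain.
Insert 167: h=0, bucket 0 nonempty → append to chain.
Insert 959: h=0, bucket 0 nonempty → append to chain.
Final buckets:
0: 35 -> 167 -> 959
1: _
2: _
3: _
4: _
5: _
6: _
7: _
8: _
9: 350
10: _
11: _

1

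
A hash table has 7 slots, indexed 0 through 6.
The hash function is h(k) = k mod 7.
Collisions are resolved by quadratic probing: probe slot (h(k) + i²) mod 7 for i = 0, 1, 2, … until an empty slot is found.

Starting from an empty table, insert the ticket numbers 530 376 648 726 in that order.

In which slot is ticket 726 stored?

2

530: h=5 → slot 5
376: h=5, probe 5,6 → slot 6
648: h=4 → slot 4
726: h=5, probe 5,6,2 → slot 2
Table: [_, _, 726, _, 648, 530, 376]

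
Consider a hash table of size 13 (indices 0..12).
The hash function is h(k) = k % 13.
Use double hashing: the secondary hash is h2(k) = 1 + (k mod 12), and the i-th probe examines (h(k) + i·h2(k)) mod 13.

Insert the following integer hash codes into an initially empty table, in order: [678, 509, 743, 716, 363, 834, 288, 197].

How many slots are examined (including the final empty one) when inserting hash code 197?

678: h=2 -> slot 2
509: h=2, h2=6, probe 2,8 -> slot 8
743: h=2, h2=12, probe 2,1 -> slot 1
716: h=1, h2=9, probe 1,10 -> slot 10
363: h=12 -> slot 12
834: h=2, h2=7, probe 2,9 -> slot 9
288: h=2, h2=1, probe 2,3 -> slot 3
197: h=2, h2=6, probe 2,8,1,7 -> slot 7
Table: [_, 743, 678, 288, _, _, _, 197, 509, 834, 716, _, 363]

4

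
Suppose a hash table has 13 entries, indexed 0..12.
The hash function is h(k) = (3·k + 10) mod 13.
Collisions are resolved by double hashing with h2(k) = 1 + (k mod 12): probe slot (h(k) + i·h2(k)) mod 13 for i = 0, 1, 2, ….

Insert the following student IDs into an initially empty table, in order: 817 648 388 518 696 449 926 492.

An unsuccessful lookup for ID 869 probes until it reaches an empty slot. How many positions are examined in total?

Insert 817: h=4, slot 4 empty => index 4.
Insert 648: h=4, h2=1, slot 4 occupied => index 5.
Insert 388: h=4, h2=5, slot 4 occupied => index 9.
Insert 518: h=4, h2=3, slot 4 occupied => index 7.
Insert 696: h=5, h2=1, slot 5 occupied => index 6.
Insert 449: h=5, h2=6, slot 5 occupied => index 11.
Insert 926: h=6, h2=3, slots 6,9 occupied => index 12.
Insert 492: h=4, h2=1, slots 4,5,6,7 occupied => index 8.
Table: [_, _, _, _, 817, 648, 696, 518, 492, 388, _, 449, 926]
Lookup 869: h=4, h2=6, probe 4,10 → slot 10 empty, not found.

2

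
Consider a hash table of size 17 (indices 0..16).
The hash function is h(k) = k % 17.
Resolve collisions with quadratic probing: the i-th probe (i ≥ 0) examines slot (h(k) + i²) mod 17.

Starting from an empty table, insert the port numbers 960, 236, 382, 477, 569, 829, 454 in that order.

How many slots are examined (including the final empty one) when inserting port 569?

3

960 hashes to 8; slot 8 is free -> place at 8.
236 hashes to 15; slot 15 is free -> place at 15.
382 hashes to 8; 8 taken -> place at 9.
477 hashes to 1; slot 1 is free -> place at 1.
569 hashes to 8; 8,9 taken -> place at 12.
829 hashes to 13; slot 13 is free -> place at 13.
454 hashes to 12; 12,13 taken -> place at 16.
Table: [_, 477, _, _, _, _, _, _, 960, 382, _, _, 569, 829, _, 236, 454]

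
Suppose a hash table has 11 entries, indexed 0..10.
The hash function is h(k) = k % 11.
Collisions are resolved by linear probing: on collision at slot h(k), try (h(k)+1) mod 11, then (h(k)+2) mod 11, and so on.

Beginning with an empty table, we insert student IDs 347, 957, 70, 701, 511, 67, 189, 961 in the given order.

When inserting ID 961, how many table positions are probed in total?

347: h=6 => slot 6
957: h=0 => slot 0
70: h=4 => slot 4
701: h=8 => slot 8
511: h=5 => slot 5
67: h=1 => slot 1
189: h=2 => slot 2
961: h=4, probe 4,5,6,7 => slot 7
Table: [957, 67, 189, -, 70, 511, 347, 961, 701, -, -]

4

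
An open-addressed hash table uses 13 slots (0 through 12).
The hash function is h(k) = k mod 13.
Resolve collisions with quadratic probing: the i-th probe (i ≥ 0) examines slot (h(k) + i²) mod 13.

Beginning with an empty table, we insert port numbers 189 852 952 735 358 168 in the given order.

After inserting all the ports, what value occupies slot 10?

358

Insert 189: h=7, slot 7 empty -> index 7.
Insert 852: h=7, slot 7 occupied -> index 8.
Insert 952: h=3, slot 3 empty -> index 3.
Insert 735: h=7, slots 7,8 occupied -> index 11.
Insert 358: h=7, slots 7,8,11,3 occupied -> index 10.
Insert 168: h=12, slot 12 empty -> index 12.
Table: [∅, ∅, ∅, 952, ∅, ∅, ∅, 189, 852, ∅, 358, 735, 168]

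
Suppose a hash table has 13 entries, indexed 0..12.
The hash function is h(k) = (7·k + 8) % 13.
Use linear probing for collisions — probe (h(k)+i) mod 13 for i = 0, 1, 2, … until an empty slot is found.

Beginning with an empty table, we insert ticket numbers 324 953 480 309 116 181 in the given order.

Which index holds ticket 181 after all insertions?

4

Insert 324: h=1, slot 1 empty → index 1.
Insert 953: h=10, slot 10 empty → index 10.
Insert 480: h=1, slot 1 occupied → index 2.
Insert 309: h=0, slot 0 empty → index 0.
Insert 116: h=1, slots 1,2 occupied → index 3.
Insert 181: h=1, slots 1,2,3 occupied → index 4.
Table: [309, 324, 480, 116, 181, ., ., ., ., ., 953, ., .]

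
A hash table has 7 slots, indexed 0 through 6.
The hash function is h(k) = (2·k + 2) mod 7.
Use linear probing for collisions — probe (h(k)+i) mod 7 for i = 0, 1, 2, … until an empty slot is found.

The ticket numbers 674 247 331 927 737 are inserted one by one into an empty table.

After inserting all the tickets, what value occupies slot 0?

247

Insert 674: h=6, slot 6 empty → index 6.
Insert 247: h=6, slot 6 occupied → index 0.
Insert 331: h=6, slots 6,0 occupied → index 1.
Insert 927: h=1, slot 1 occupied → index 2.
Insert 737: h=6, slots 6,0,1,2 occupied → index 3.
Table: [247, 331, 927, 737, -, -, 674]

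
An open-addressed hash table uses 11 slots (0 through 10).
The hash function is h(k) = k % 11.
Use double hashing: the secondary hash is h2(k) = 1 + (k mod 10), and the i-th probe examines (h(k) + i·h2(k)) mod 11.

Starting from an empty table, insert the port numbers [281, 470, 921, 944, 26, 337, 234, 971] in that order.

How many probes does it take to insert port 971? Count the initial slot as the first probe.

2

281: h=6 → slot 6
470: h=8 → slot 8
921: h=8, h2=2, probe 8,10 → slot 10
944: h=9 → slot 9
26: h=4 → slot 4
337: h=7 → slot 7
234: h=3 → slot 3
971: h=3, h2=2, probe 3,5 → slot 5
Table: [_, _, _, 234, 26, 971, 281, 337, 470, 944, 921]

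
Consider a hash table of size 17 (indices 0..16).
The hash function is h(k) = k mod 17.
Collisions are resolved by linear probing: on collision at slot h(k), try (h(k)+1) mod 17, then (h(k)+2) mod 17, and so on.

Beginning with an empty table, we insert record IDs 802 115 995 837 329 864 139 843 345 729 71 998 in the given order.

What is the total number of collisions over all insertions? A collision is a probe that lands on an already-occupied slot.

802: h=3 → slot 3
115: h=13 → slot 13
995: h=9 → slot 9
837: h=4 → slot 4
329: h=6 → slot 6
864: h=14 → slot 14
139: h=3, probe 3,4,5 → slot 5
843: h=10 → slot 10
345: h=5, probe 5,6,7 → slot 7
729: h=15 → slot 15
71: h=3, probe 3,4,5,6,7,8 → slot 8
998: h=12 → slot 12
Table: [∅, ∅, ∅, 802, 837, 139, 329, 345, 71, 995, 843, ∅, 998, 115, 864, 729, ∅]

9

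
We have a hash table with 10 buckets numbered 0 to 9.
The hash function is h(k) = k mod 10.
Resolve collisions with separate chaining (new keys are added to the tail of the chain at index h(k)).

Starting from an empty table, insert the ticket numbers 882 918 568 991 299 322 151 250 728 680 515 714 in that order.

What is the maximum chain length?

Insert 882: h=2, bucket 2 empty → new chain.
Insert 918: h=8, bucket 8 empty → new chain.
Insert 568: h=8, bucket 8 nonempty → append to chain.
Insert 991: h=1, bucket 1 empty → new chain.
Insert 299: h=9, bucket 9 empty → new chain.
Insert 322: h=2, bucket 2 nonempty → append to chain.
Insert 151: h=1, bucket 1 nonempty → append to chain.
Insert 250: h=0, bucket 0 empty → new chain.
Insert 728: h=8, bucket 8 nonempty → append to chain.
Insert 680: h=0, bucket 0 nonempty → append to chain.
Insert 515: h=5, bucket 5 empty → new chain.
Insert 714: h=4, bucket 4 empty → new chain.
Final buckets:
0: 250 -> 680
1: 991 -> 151
2: 882 -> 322
3: ∅
4: 714
5: 515
6: ∅
7: ∅
8: 918 -> 568 -> 728
9: 299

3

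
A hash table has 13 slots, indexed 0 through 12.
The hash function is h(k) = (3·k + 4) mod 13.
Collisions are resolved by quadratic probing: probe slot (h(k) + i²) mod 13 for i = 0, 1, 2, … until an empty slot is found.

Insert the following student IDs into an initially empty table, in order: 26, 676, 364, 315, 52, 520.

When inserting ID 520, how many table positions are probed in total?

6

26: h=4 → slot 4
676: h=4, probe 4,5 → slot 5
364: h=4, probe 4,5,8 → slot 8
315: h=0 → slot 0
52: h=4, probe 4,5,8,0,7 → slot 7
520: h=4, probe 4,5,8,0,7,3 → slot 3
Table: [315, —, —, 520, 26, 676, —, 52, 364, —, —, —, —]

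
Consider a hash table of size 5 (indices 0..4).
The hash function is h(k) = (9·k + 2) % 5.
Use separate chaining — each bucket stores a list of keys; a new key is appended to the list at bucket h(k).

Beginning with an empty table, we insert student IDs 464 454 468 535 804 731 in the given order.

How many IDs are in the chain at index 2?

1

464 -> bucket 3
454 -> bucket 3 (collision)
468 -> bucket 4
535 -> bucket 2
804 -> bucket 3 (collision)
731 -> bucket 1
Final buckets:
0: —
1: 731
2: 535
3: 464 -> 454 -> 804
4: 468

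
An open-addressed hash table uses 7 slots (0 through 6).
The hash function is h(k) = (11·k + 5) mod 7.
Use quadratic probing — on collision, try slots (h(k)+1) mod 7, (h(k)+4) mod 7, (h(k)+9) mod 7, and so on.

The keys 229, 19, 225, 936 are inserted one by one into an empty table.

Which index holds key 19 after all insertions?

229: h=4 -> slot 4
19: h=4, probe 4,5 -> slot 5
225: h=2 -> slot 2
936: h=4, probe 4,5,1 -> slot 1
Table: [., 936, 225, ., 229, 19, .]

5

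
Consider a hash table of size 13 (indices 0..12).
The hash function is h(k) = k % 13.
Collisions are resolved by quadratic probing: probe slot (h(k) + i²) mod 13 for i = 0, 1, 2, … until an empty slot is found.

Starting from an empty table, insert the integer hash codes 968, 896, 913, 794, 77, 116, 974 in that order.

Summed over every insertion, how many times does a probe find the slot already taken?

8

Insert 968: h=6, slot 6 empty => index 6.
Insert 896: h=12, slot 12 empty => index 12.
Insert 913: h=3, slot 3 empty => index 3.
Insert 794: h=1, slot 1 empty => index 1.
Insert 77: h=12, slot 12 occupied => index 0.
Insert 116: h=12, slots 12,0,3 occupied => index 8.
Insert 974: h=12, slots 12,0,3,8 occupied => index 2.
Table: [77, 794, 974, 913, ∅, ∅, 968, ∅, 116, ∅, ∅, ∅, 896]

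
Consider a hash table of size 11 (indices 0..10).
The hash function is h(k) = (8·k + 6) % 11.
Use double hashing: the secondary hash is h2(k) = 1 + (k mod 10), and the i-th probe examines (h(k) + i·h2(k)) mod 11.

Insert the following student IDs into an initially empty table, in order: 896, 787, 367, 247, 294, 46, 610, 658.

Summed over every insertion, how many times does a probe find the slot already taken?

896 hashes to 2; slot 2 is free => place at 2.
787 hashes to 10; slot 10 is free => place at 10.
367 hashes to 5; slot 5 is free => place at 5.
247 hashes to 2, h2=8; 2,10 taken => place at 7.
294 hashes to 4; slot 4 is free => place at 4.
46 hashes to 0; slot 0 is free => place at 0.
610 hashes to 2, h2=1; 2 taken => place at 3.
658 hashes to 1; slot 1 is free => place at 1.
Table: [46, 658, 896, 610, 294, 367, -, 247, -, -, 787]

3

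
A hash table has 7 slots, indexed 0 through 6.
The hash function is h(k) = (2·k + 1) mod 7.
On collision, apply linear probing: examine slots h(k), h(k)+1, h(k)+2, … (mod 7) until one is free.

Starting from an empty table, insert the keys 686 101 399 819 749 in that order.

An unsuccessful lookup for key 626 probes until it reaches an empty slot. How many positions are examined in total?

Insert 686: h=1, slot 1 empty => index 1.
Insert 101: h=0, slot 0 empty => index 0.
Insert 399: h=1, slot 1 occupied => index 2.
Insert 819: h=1, slots 1,2 occupied => index 3.
Insert 749: h=1, slots 1,2,3 occupied => index 4.
Table: [101, 686, 399, 819, 749, ., .]
Lookup 626: h=0, probe 0,1,2,3,4,5 → slot 5 empty, not found.

6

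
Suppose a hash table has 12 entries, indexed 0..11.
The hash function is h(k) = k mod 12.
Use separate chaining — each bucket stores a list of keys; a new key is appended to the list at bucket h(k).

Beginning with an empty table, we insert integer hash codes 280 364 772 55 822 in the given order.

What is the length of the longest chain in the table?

3

Insert 280: h=4, bucket 4 empty → new chain.
Insert 364: h=4, bucket 4 nonempty → append to chain.
Insert 772: h=4, bucket 4 nonempty → append to chain.
Insert 55: h=7, bucket 7 empty → new chain.
Insert 822: h=6, bucket 6 empty → new chain.
Final buckets:
0: -
1: -
2: -
3: -
4: 280 -> 364 -> 772
5: -
6: 822
7: 55
8: -
9: -
10: -
11: -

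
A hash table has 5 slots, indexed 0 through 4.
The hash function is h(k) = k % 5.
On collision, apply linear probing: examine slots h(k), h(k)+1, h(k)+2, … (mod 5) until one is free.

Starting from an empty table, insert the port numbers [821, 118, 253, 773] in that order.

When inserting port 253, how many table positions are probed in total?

821 hashes to 1; slot 1 is free => place at 1.
118 hashes to 3; slot 3 is free => place at 3.
253 hashes to 3; 3 taken => place at 4.
773 hashes to 3; 3,4 taken => place at 0.
Table: [773, 821, ∅, 118, 253]

2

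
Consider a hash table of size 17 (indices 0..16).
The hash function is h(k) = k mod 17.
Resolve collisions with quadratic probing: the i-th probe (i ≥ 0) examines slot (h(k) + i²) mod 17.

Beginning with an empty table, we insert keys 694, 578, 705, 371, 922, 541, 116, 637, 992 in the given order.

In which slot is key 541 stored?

694 hashes to 14; slot 14 is free → place at 14.
578 hashes to 0; slot 0 is free → place at 0.
705 hashes to 8; slot 8 is free → place at 8.
371 hashes to 14; 14 taken → place at 15.
922 hashes to 4; slot 4 is free → place at 4.
541 hashes to 14; 14,15 taken → place at 1.
116 hashes to 14; 14,15,1 taken → place at 6.
637 hashes to 8; 8 taken → place at 9.
992 hashes to 6; 6 taken → place at 7.
Table: [578, 541, _, _, 922, _, 116, 992, 705, 637, _, _, _, _, 694, 371, _]

1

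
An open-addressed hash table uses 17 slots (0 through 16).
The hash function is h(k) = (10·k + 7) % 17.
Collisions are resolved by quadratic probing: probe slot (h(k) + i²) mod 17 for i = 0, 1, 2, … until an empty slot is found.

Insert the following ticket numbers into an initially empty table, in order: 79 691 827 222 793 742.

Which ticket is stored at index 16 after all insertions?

691

79 hashes to 15; slot 15 is free -> place at 15.
691 hashes to 15; 15 taken -> place at 16.
827 hashes to 15; 15,16 taken -> place at 2.
222 hashes to 0; slot 0 is free -> place at 0.
793 hashes to 15; 15,16,2 taken -> place at 7.
742 hashes to 15; 15,16,2,7 taken -> place at 14.
Table: [222, _, 827, _, _, _, _, 793, _, _, _, _, _, _, 742, 79, 691]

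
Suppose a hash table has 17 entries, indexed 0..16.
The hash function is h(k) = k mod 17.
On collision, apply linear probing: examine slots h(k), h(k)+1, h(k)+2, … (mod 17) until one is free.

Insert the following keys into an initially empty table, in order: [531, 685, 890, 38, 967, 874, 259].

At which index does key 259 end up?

9

531 hashes to 4; slot 4 is free → place at 4.
685 hashes to 5; slot 5 is free → place at 5.
890 hashes to 6; slot 6 is free → place at 6.
38 hashes to 4; 4,5,6 taken → place at 7.
967 hashes to 15; slot 15 is free → place at 15.
874 hashes to 7; 7 taken → place at 8.
259 hashes to 4; 4,5,6,7,8 taken → place at 9.
Table: [-, -, -, -, 531, 685, 890, 38, 874, 259, -, -, -, -, -, 967, -]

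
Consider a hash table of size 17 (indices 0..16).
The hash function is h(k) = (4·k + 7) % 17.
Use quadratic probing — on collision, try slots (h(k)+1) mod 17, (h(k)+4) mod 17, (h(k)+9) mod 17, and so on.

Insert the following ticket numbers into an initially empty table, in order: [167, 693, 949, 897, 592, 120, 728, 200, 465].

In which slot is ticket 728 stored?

4

167: h=12 -> slot 12
693: h=8 -> slot 8
949: h=12, probe 12,13 -> slot 13
897: h=8, probe 8,9 -> slot 9
592: h=12, probe 12,13,16 -> slot 16
120: h=11 -> slot 11
728: h=12, probe 12,13,16,4 -> slot 4
200: h=8, probe 8,9,12,0 -> slot 0
465: h=14 -> slot 14
Table: [200, -, -, -, 728, -, -, -, 693, 897, -, 120, 167, 949, 465, -, 592]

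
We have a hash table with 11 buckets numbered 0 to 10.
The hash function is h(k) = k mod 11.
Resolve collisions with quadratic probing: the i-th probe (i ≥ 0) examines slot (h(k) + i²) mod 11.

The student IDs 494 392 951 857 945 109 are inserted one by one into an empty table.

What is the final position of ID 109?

494: h=10 → slot 10
392: h=7 → slot 7
951: h=5 → slot 5
857: h=10, probe 10,0 → slot 0
945: h=10, probe 10,0,3 → slot 3
109: h=10, probe 10,0,3,8 → slot 8
Table: [857, ∅, ∅, 945, ∅, 951, ∅, 392, 109, ∅, 494]

8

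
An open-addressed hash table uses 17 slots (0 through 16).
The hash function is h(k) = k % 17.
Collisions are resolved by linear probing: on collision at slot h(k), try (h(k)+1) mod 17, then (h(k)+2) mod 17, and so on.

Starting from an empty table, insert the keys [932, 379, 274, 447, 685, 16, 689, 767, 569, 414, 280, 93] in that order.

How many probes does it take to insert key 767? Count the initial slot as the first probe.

2

932 hashes to 14; slot 14 is free -> place at 14.
379 hashes to 5; slot 5 is free -> place at 5.
274 hashes to 2; slot 2 is free -> place at 2.
447 hashes to 5; 5 taken -> place at 6.
685 hashes to 5; 5,6 taken -> place at 7.
16 hashes to 16; slot 16 is free -> place at 16.
689 hashes to 9; slot 9 is free -> place at 9.
767 hashes to 2; 2 taken -> place at 3.
569 hashes to 8; slot 8 is free -> place at 8.
414 hashes to 6; 6,7,8,9 taken -> place at 10.
280 hashes to 8; 8,9,10 taken -> place at 11.
93 hashes to 8; 8,9,10,11 taken -> place at 12.
Table: [-, -, 274, 767, -, 379, 447, 685, 569, 689, 414, 280, 93, -, 932, -, 16]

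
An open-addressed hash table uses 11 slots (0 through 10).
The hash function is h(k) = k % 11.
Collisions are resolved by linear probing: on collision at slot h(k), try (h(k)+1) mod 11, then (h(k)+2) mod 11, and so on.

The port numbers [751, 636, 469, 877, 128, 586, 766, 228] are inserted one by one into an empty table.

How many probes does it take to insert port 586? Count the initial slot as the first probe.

Insert 751: h=3, slot 3 empty => index 3.
Insert 636: h=9, slot 9 empty => index 9.
Insert 469: h=7, slot 7 empty => index 7.
Insert 877: h=8, slot 8 empty => index 8.
Insert 128: h=7, slots 7,8,9 occupied => index 10.
Insert 586: h=3, slot 3 occupied => index 4.
Insert 766: h=7, slots 7,8,9,10 occupied => index 0.
Insert 228: h=8, slots 8,9,10,0 occupied => index 1.
Table: [766, 228, -, 751, 586, -, -, 469, 877, 636, 128]

2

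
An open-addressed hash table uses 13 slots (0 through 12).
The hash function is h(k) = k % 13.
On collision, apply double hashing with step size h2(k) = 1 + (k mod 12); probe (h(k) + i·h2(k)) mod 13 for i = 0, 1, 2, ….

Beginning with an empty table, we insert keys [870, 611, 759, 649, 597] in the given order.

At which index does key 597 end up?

Insert 870: h=12, slot 12 empty -> index 12.
Insert 611: h=0, slot 0 empty -> index 0.
Insert 759: h=5, slot 5 empty -> index 5.
Insert 649: h=12, h2=2, slot 12 occupied -> index 1.
Insert 597: h=12, h2=10, slot 12 occupied -> index 9.
Table: [611, 649, ., ., ., 759, ., ., ., 597, ., ., 870]

9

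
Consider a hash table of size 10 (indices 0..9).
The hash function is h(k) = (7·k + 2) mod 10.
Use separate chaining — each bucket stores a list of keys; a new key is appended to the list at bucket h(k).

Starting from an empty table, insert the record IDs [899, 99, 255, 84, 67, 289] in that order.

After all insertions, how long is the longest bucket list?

3

899 → bucket 5
99 → bucket 5 (collision)
255 → bucket 7
84 → bucket 0
67 → bucket 1
289 → bucket 5 (collision)
Final buckets:
0: 84
1: 67
2: —
3: —
4: —
5: 899 -> 99 -> 289
6: —
7: 255
8: —
9: —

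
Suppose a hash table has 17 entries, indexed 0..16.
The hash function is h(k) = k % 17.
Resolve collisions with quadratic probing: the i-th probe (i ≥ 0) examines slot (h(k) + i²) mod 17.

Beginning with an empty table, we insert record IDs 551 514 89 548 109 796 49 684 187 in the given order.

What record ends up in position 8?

Insert 551: h=7, slot 7 empty => index 7.
Insert 514: h=4, slot 4 empty => index 4.
Insert 89: h=4, slot 4 occupied => index 5.
Insert 548: h=4, slots 4,5 occupied => index 8.
Insert 109: h=7, slots 7,8 occupied => index 11.
Insert 796: h=14, slot 14 empty => index 14.
Insert 49: h=15, slot 15 empty => index 15.
Insert 684: h=4, slots 4,5,8 occupied => index 13.
Insert 187: h=0, slot 0 empty => index 0.
Table: [187, ∅, ∅, ∅, 514, 89, ∅, 551, 548, ∅, ∅, 109, ∅, 684, 796, 49, ∅]

548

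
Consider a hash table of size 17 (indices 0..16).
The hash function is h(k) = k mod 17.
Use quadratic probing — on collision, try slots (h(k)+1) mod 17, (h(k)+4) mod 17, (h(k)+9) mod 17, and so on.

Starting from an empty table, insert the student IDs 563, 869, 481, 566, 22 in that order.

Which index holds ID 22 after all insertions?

9

563 hashes to 2; slot 2 is free -> place at 2.
869 hashes to 2; 2 taken -> place at 3.
481 hashes to 5; slot 5 is free -> place at 5.
566 hashes to 5; 5 taken -> place at 6.
22 hashes to 5; 5,6 taken -> place at 9.
Table: [∅, ∅, 563, 869, ∅, 481, 566, ∅, ∅, 22, ∅, ∅, ∅, ∅, ∅, ∅, ∅]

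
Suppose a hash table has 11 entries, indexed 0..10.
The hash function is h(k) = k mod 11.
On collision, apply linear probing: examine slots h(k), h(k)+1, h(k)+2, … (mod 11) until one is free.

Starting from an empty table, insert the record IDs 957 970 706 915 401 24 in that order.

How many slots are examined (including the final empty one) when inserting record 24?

5

957: h=0 -> slot 0
970: h=2 -> slot 2
706: h=2, probe 2,3 -> slot 3
915: h=2, probe 2,3,4 -> slot 4
401: h=5 -> slot 5
24: h=2, probe 2,3,4,5,6 -> slot 6
Table: [957, ∅, 970, 706, 915, 401, 24, ∅, ∅, ∅, ∅]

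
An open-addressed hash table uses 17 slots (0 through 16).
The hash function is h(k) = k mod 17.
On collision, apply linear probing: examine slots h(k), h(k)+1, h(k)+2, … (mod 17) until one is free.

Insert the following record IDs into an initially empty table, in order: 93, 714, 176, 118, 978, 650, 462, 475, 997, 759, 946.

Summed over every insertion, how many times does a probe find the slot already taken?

5

93: h=8 => slot 8
714: h=0 => slot 0
176: h=6 => slot 6
118: h=16 => slot 16
978: h=9 => slot 9
650: h=4 => slot 4
462: h=3 => slot 3
475: h=16, probe 16,0,1 => slot 1
997: h=11 => slot 11
759: h=11, probe 11,12 => slot 12
946: h=11, probe 11,12,13 => slot 13
Table: [714, 475, ., 462, 650, ., 176, ., 93, 978, ., 997, 759, 946, ., ., 118]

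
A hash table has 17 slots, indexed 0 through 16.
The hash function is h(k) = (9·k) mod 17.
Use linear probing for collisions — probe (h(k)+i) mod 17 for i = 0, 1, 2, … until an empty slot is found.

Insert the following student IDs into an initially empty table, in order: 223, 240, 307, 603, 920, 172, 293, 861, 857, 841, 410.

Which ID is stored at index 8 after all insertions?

223 hashes to 1; slot 1 is free → place at 1.
240 hashes to 1; 1 taken → place at 2.
307 hashes to 9; slot 9 is free → place at 9.
603 hashes to 4; slot 4 is free → place at 4.
920 hashes to 1; 1,2 taken → place at 3.
172 hashes to 1; 1,2,3,4 taken → place at 5.
293 hashes to 2; 2,3,4,5 taken → place at 6.
861 hashes to 14; slot 14 is free → place at 14.
857 hashes to 12; slot 12 is free → place at 12.
841 hashes to 4; 4,5,6 taken → place at 7.
410 hashes to 1; 1,2,3,4,5,6,7 taken → place at 8.
Table: [., 223, 240, 920, 603, 172, 293, 841, 410, 307, ., ., 857, ., 861, ., .]

410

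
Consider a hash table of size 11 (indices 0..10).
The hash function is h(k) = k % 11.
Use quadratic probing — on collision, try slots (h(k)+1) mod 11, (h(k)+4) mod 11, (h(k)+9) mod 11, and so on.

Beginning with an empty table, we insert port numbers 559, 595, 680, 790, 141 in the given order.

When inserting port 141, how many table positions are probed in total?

559 hashes to 9; slot 9 is free => place at 9.
595 hashes to 1; slot 1 is free => place at 1.
680 hashes to 9; 9 taken => place at 10.
790 hashes to 9; 9,10 taken => place at 2.
141 hashes to 9; 9,10,2 taken => place at 7.
Table: [., 595, 790, ., ., ., ., 141, ., 559, 680]

4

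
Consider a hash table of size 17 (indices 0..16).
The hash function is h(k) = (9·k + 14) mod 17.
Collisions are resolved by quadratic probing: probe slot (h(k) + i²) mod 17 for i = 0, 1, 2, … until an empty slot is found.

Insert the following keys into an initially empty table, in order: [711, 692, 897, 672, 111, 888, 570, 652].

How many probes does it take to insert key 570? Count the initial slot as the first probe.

3

711 hashes to 4; slot 4 is free → place at 4.
692 hashes to 3; slot 3 is free → place at 3.
897 hashes to 12; slot 12 is free → place at 12.
672 hashes to 10; slot 10 is free → place at 10.
111 hashes to 10; 10 taken → place at 11.
888 hashes to 16; slot 16 is free → place at 16.
570 hashes to 10; 10,11 taken → place at 14.
652 hashes to 0; slot 0 is free → place at 0.
Table: [652, ., ., 692, 711, ., ., ., ., ., 672, 111, 897, ., 570, ., 888]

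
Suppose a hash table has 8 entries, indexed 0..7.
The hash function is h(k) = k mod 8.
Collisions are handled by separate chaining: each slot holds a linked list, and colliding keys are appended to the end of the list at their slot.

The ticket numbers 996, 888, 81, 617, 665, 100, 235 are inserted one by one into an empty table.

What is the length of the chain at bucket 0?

996 -> bucket 4
888 -> bucket 0
81 -> bucket 1
617 -> bucket 1 (collision)
665 -> bucket 1 (collision)
100 -> bucket 4 (collision)
235 -> bucket 3
Final buckets:
0: 888
1: 81 -> 617 -> 665
2: -
3: 235
4: 996 -> 100
5: -
6: -
7: -

1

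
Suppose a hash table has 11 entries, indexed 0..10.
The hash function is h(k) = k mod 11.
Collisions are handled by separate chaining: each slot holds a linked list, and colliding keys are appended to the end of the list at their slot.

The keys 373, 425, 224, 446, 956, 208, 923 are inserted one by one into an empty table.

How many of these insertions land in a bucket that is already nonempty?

373 -> bucket 10
425 -> bucket 7
224 -> bucket 4
446 -> bucket 6
956 -> bucket 10 (collision)
208 -> bucket 10 (collision)
923 -> bucket 10 (collision)
Final buckets:
0: .
1: .
2: .
3: .
4: 224
5: .
6: 446
7: 425
8: .
9: .
10: 373 -> 956 -> 208 -> 923

3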